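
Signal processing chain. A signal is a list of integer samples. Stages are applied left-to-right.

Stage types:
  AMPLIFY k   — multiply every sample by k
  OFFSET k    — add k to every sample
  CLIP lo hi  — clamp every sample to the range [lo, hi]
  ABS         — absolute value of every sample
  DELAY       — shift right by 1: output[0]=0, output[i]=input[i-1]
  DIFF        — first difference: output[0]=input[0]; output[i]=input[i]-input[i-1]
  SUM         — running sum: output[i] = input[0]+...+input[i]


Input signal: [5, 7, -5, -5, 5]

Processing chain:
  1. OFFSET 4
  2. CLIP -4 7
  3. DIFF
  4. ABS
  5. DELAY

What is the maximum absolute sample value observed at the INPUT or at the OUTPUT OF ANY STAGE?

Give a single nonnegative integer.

Answer: 11

Derivation:
Input: [5, 7, -5, -5, 5] (max |s|=7)
Stage 1 (OFFSET 4): 5+4=9, 7+4=11, -5+4=-1, -5+4=-1, 5+4=9 -> [9, 11, -1, -1, 9] (max |s|=11)
Stage 2 (CLIP -4 7): clip(9,-4,7)=7, clip(11,-4,7)=7, clip(-1,-4,7)=-1, clip(-1,-4,7)=-1, clip(9,-4,7)=7 -> [7, 7, -1, -1, 7] (max |s|=7)
Stage 3 (DIFF): s[0]=7, 7-7=0, -1-7=-8, -1--1=0, 7--1=8 -> [7, 0, -8, 0, 8] (max |s|=8)
Stage 4 (ABS): |7|=7, |0|=0, |-8|=8, |0|=0, |8|=8 -> [7, 0, 8, 0, 8] (max |s|=8)
Stage 5 (DELAY): [0, 7, 0, 8, 0] = [0, 7, 0, 8, 0] -> [0, 7, 0, 8, 0] (max |s|=8)
Overall max amplitude: 11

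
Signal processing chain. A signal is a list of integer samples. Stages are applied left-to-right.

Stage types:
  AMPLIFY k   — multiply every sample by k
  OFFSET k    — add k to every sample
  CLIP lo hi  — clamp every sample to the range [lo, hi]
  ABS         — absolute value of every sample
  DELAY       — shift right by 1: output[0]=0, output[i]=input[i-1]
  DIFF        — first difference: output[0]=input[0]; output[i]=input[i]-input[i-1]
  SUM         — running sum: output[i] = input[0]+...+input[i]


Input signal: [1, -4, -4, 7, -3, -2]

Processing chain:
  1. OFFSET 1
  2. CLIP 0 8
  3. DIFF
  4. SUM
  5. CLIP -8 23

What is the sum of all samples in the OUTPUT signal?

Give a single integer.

Input: [1, -4, -4, 7, -3, -2]
Stage 1 (OFFSET 1): 1+1=2, -4+1=-3, -4+1=-3, 7+1=8, -3+1=-2, -2+1=-1 -> [2, -3, -3, 8, -2, -1]
Stage 2 (CLIP 0 8): clip(2,0,8)=2, clip(-3,0,8)=0, clip(-3,0,8)=0, clip(8,0,8)=8, clip(-2,0,8)=0, clip(-1,0,8)=0 -> [2, 0, 0, 8, 0, 0]
Stage 3 (DIFF): s[0]=2, 0-2=-2, 0-0=0, 8-0=8, 0-8=-8, 0-0=0 -> [2, -2, 0, 8, -8, 0]
Stage 4 (SUM): sum[0..0]=2, sum[0..1]=0, sum[0..2]=0, sum[0..3]=8, sum[0..4]=0, sum[0..5]=0 -> [2, 0, 0, 8, 0, 0]
Stage 5 (CLIP -8 23): clip(2,-8,23)=2, clip(0,-8,23)=0, clip(0,-8,23)=0, clip(8,-8,23)=8, clip(0,-8,23)=0, clip(0,-8,23)=0 -> [2, 0, 0, 8, 0, 0]
Output sum: 10

Answer: 10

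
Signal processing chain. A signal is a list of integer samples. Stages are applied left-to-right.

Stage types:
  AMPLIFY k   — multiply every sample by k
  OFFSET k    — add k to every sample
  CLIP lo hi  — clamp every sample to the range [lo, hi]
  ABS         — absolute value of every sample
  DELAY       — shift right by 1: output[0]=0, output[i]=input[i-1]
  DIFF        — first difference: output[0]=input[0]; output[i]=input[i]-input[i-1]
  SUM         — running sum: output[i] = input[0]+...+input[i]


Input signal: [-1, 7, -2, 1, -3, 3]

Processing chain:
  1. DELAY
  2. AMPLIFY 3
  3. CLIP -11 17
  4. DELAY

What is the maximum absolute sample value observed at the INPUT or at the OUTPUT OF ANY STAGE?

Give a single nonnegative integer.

Answer: 21

Derivation:
Input: [-1, 7, -2, 1, -3, 3] (max |s|=7)
Stage 1 (DELAY): [0, -1, 7, -2, 1, -3] = [0, -1, 7, -2, 1, -3] -> [0, -1, 7, -2, 1, -3] (max |s|=7)
Stage 2 (AMPLIFY 3): 0*3=0, -1*3=-3, 7*3=21, -2*3=-6, 1*3=3, -3*3=-9 -> [0, -3, 21, -6, 3, -9] (max |s|=21)
Stage 3 (CLIP -11 17): clip(0,-11,17)=0, clip(-3,-11,17)=-3, clip(21,-11,17)=17, clip(-6,-11,17)=-6, clip(3,-11,17)=3, clip(-9,-11,17)=-9 -> [0, -3, 17, -6, 3, -9] (max |s|=17)
Stage 4 (DELAY): [0, 0, -3, 17, -6, 3] = [0, 0, -3, 17, -6, 3] -> [0, 0, -3, 17, -6, 3] (max |s|=17)
Overall max amplitude: 21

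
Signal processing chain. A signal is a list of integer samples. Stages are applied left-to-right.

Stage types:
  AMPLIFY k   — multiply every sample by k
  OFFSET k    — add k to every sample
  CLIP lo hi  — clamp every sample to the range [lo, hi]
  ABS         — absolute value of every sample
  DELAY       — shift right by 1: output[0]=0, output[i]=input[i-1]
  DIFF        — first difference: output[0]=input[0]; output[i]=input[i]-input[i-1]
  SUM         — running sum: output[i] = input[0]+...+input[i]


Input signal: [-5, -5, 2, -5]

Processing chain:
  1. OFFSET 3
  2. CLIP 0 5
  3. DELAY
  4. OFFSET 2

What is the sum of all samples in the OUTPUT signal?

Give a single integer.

Answer: 13

Derivation:
Input: [-5, -5, 2, -5]
Stage 1 (OFFSET 3): -5+3=-2, -5+3=-2, 2+3=5, -5+3=-2 -> [-2, -2, 5, -2]
Stage 2 (CLIP 0 5): clip(-2,0,5)=0, clip(-2,0,5)=0, clip(5,0,5)=5, clip(-2,0,5)=0 -> [0, 0, 5, 0]
Stage 3 (DELAY): [0, 0, 0, 5] = [0, 0, 0, 5] -> [0, 0, 0, 5]
Stage 4 (OFFSET 2): 0+2=2, 0+2=2, 0+2=2, 5+2=7 -> [2, 2, 2, 7]
Output sum: 13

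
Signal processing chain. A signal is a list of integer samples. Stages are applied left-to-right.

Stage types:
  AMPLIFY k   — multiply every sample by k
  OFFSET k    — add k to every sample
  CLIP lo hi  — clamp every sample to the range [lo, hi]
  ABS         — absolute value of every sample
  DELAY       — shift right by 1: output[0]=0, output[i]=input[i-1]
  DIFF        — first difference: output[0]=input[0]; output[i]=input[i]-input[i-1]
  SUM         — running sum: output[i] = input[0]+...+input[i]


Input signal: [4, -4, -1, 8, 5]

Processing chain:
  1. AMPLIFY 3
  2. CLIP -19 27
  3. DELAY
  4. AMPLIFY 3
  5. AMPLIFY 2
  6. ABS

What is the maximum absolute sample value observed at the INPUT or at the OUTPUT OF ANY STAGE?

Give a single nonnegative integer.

Answer: 144

Derivation:
Input: [4, -4, -1, 8, 5] (max |s|=8)
Stage 1 (AMPLIFY 3): 4*3=12, -4*3=-12, -1*3=-3, 8*3=24, 5*3=15 -> [12, -12, -3, 24, 15] (max |s|=24)
Stage 2 (CLIP -19 27): clip(12,-19,27)=12, clip(-12,-19,27)=-12, clip(-3,-19,27)=-3, clip(24,-19,27)=24, clip(15,-19,27)=15 -> [12, -12, -3, 24, 15] (max |s|=24)
Stage 3 (DELAY): [0, 12, -12, -3, 24] = [0, 12, -12, -3, 24] -> [0, 12, -12, -3, 24] (max |s|=24)
Stage 4 (AMPLIFY 3): 0*3=0, 12*3=36, -12*3=-36, -3*3=-9, 24*3=72 -> [0, 36, -36, -9, 72] (max |s|=72)
Stage 5 (AMPLIFY 2): 0*2=0, 36*2=72, -36*2=-72, -9*2=-18, 72*2=144 -> [0, 72, -72, -18, 144] (max |s|=144)
Stage 6 (ABS): |0|=0, |72|=72, |-72|=72, |-18|=18, |144|=144 -> [0, 72, 72, 18, 144] (max |s|=144)
Overall max amplitude: 144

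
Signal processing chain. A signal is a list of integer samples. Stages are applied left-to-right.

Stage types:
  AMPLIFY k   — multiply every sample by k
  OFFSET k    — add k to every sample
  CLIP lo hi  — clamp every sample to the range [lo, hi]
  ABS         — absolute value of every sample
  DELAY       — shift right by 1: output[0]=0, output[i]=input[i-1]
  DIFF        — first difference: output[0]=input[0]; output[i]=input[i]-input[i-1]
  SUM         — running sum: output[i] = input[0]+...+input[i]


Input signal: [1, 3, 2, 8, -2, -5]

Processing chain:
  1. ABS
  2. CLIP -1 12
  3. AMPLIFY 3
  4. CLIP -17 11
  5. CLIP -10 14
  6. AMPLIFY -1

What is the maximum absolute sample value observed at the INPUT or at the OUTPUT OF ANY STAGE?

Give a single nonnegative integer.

Input: [1, 3, 2, 8, -2, -5] (max |s|=8)
Stage 1 (ABS): |1|=1, |3|=3, |2|=2, |8|=8, |-2|=2, |-5|=5 -> [1, 3, 2, 8, 2, 5] (max |s|=8)
Stage 2 (CLIP -1 12): clip(1,-1,12)=1, clip(3,-1,12)=3, clip(2,-1,12)=2, clip(8,-1,12)=8, clip(2,-1,12)=2, clip(5,-1,12)=5 -> [1, 3, 2, 8, 2, 5] (max |s|=8)
Stage 3 (AMPLIFY 3): 1*3=3, 3*3=9, 2*3=6, 8*3=24, 2*3=6, 5*3=15 -> [3, 9, 6, 24, 6, 15] (max |s|=24)
Stage 4 (CLIP -17 11): clip(3,-17,11)=3, clip(9,-17,11)=9, clip(6,-17,11)=6, clip(24,-17,11)=11, clip(6,-17,11)=6, clip(15,-17,11)=11 -> [3, 9, 6, 11, 6, 11] (max |s|=11)
Stage 5 (CLIP -10 14): clip(3,-10,14)=3, clip(9,-10,14)=9, clip(6,-10,14)=6, clip(11,-10,14)=11, clip(6,-10,14)=6, clip(11,-10,14)=11 -> [3, 9, 6, 11, 6, 11] (max |s|=11)
Stage 6 (AMPLIFY -1): 3*-1=-3, 9*-1=-9, 6*-1=-6, 11*-1=-11, 6*-1=-6, 11*-1=-11 -> [-3, -9, -6, -11, -6, -11] (max |s|=11)
Overall max amplitude: 24

Answer: 24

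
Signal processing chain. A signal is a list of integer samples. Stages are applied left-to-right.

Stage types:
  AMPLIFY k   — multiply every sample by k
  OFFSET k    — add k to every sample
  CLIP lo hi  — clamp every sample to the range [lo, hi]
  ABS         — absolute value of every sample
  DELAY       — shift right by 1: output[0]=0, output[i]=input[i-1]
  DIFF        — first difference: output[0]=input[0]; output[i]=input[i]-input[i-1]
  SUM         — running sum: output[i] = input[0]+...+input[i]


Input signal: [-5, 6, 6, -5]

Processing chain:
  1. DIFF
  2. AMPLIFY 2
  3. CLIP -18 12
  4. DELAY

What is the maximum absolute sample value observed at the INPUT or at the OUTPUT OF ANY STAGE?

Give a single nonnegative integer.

Input: [-5, 6, 6, -5] (max |s|=6)
Stage 1 (DIFF): s[0]=-5, 6--5=11, 6-6=0, -5-6=-11 -> [-5, 11, 0, -11] (max |s|=11)
Stage 2 (AMPLIFY 2): -5*2=-10, 11*2=22, 0*2=0, -11*2=-22 -> [-10, 22, 0, -22] (max |s|=22)
Stage 3 (CLIP -18 12): clip(-10,-18,12)=-10, clip(22,-18,12)=12, clip(0,-18,12)=0, clip(-22,-18,12)=-18 -> [-10, 12, 0, -18] (max |s|=18)
Stage 4 (DELAY): [0, -10, 12, 0] = [0, -10, 12, 0] -> [0, -10, 12, 0] (max |s|=12)
Overall max amplitude: 22

Answer: 22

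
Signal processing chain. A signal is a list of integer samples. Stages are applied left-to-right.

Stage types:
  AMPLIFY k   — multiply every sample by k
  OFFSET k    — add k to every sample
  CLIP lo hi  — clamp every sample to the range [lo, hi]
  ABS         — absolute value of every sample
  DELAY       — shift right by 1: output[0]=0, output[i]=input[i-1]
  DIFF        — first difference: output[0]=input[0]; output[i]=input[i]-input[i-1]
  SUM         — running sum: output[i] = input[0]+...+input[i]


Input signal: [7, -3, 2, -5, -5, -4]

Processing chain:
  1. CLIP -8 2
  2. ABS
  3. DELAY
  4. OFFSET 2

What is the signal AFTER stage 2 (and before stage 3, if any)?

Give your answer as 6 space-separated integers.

Answer: 2 3 2 5 5 4

Derivation:
Input: [7, -3, 2, -5, -5, -4]
Stage 1 (CLIP -8 2): clip(7,-8,2)=2, clip(-3,-8,2)=-3, clip(2,-8,2)=2, clip(-5,-8,2)=-5, clip(-5,-8,2)=-5, clip(-4,-8,2)=-4 -> [2, -3, 2, -5, -5, -4]
Stage 2 (ABS): |2|=2, |-3|=3, |2|=2, |-5|=5, |-5|=5, |-4|=4 -> [2, 3, 2, 5, 5, 4]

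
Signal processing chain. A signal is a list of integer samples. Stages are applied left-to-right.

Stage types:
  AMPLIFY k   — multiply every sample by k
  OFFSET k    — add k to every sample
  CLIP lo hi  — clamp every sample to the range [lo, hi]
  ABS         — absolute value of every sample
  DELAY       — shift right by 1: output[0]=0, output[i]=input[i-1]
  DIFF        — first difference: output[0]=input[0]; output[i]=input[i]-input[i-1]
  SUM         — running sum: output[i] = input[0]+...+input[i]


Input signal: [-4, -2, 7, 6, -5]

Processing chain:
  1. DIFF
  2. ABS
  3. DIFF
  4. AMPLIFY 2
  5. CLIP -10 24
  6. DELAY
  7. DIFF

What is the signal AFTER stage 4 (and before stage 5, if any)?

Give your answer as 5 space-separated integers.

Answer: 8 -4 14 -16 20

Derivation:
Input: [-4, -2, 7, 6, -5]
Stage 1 (DIFF): s[0]=-4, -2--4=2, 7--2=9, 6-7=-1, -5-6=-11 -> [-4, 2, 9, -1, -11]
Stage 2 (ABS): |-4|=4, |2|=2, |9|=9, |-1|=1, |-11|=11 -> [4, 2, 9, 1, 11]
Stage 3 (DIFF): s[0]=4, 2-4=-2, 9-2=7, 1-9=-8, 11-1=10 -> [4, -2, 7, -8, 10]
Stage 4 (AMPLIFY 2): 4*2=8, -2*2=-4, 7*2=14, -8*2=-16, 10*2=20 -> [8, -4, 14, -16, 20]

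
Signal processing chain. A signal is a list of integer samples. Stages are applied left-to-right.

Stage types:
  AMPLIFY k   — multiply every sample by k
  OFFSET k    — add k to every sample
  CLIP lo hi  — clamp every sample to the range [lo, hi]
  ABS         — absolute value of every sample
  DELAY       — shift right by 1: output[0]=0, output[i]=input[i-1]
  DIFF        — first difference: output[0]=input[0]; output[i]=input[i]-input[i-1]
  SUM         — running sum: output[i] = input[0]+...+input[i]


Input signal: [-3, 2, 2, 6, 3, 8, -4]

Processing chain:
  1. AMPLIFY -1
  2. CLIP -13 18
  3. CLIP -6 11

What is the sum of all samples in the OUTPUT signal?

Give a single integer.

Input: [-3, 2, 2, 6, 3, 8, -4]
Stage 1 (AMPLIFY -1): -3*-1=3, 2*-1=-2, 2*-1=-2, 6*-1=-6, 3*-1=-3, 8*-1=-8, -4*-1=4 -> [3, -2, -2, -6, -3, -8, 4]
Stage 2 (CLIP -13 18): clip(3,-13,18)=3, clip(-2,-13,18)=-2, clip(-2,-13,18)=-2, clip(-6,-13,18)=-6, clip(-3,-13,18)=-3, clip(-8,-13,18)=-8, clip(4,-13,18)=4 -> [3, -2, -2, -6, -3, -8, 4]
Stage 3 (CLIP -6 11): clip(3,-6,11)=3, clip(-2,-6,11)=-2, clip(-2,-6,11)=-2, clip(-6,-6,11)=-6, clip(-3,-6,11)=-3, clip(-8,-6,11)=-6, clip(4,-6,11)=4 -> [3, -2, -2, -6, -3, -6, 4]
Output sum: -12

Answer: -12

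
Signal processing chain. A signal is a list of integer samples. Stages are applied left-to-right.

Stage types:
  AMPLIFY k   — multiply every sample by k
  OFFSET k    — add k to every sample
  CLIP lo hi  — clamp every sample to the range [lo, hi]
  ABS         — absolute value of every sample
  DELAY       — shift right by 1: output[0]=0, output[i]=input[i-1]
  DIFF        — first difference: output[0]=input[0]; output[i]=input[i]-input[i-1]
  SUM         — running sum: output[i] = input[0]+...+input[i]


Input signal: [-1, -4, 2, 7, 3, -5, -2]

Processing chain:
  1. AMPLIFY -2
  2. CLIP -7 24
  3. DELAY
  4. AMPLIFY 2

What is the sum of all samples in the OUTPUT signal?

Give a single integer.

Input: [-1, -4, 2, 7, 3, -5, -2]
Stage 1 (AMPLIFY -2): -1*-2=2, -4*-2=8, 2*-2=-4, 7*-2=-14, 3*-2=-6, -5*-2=10, -2*-2=4 -> [2, 8, -4, -14, -6, 10, 4]
Stage 2 (CLIP -7 24): clip(2,-7,24)=2, clip(8,-7,24)=8, clip(-4,-7,24)=-4, clip(-14,-7,24)=-7, clip(-6,-7,24)=-6, clip(10,-7,24)=10, clip(4,-7,24)=4 -> [2, 8, -4, -7, -6, 10, 4]
Stage 3 (DELAY): [0, 2, 8, -4, -7, -6, 10] = [0, 2, 8, -4, -7, -6, 10] -> [0, 2, 8, -4, -7, -6, 10]
Stage 4 (AMPLIFY 2): 0*2=0, 2*2=4, 8*2=16, -4*2=-8, -7*2=-14, -6*2=-12, 10*2=20 -> [0, 4, 16, -8, -14, -12, 20]
Output sum: 6

Answer: 6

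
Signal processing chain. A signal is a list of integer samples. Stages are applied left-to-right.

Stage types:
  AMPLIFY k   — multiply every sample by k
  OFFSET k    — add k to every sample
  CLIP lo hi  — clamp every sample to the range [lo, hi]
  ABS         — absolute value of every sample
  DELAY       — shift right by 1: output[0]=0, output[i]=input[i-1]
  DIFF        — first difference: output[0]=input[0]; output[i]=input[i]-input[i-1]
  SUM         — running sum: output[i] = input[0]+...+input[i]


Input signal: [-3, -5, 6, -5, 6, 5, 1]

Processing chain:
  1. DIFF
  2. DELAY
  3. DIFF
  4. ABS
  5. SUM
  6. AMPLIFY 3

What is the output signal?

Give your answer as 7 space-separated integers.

Input: [-3, -5, 6, -5, 6, 5, 1]
Stage 1 (DIFF): s[0]=-3, -5--3=-2, 6--5=11, -5-6=-11, 6--5=11, 5-6=-1, 1-5=-4 -> [-3, -2, 11, -11, 11, -1, -4]
Stage 2 (DELAY): [0, -3, -2, 11, -11, 11, -1] = [0, -3, -2, 11, -11, 11, -1] -> [0, -3, -2, 11, -11, 11, -1]
Stage 3 (DIFF): s[0]=0, -3-0=-3, -2--3=1, 11--2=13, -11-11=-22, 11--11=22, -1-11=-12 -> [0, -3, 1, 13, -22, 22, -12]
Stage 4 (ABS): |0|=0, |-3|=3, |1|=1, |13|=13, |-22|=22, |22|=22, |-12|=12 -> [0, 3, 1, 13, 22, 22, 12]
Stage 5 (SUM): sum[0..0]=0, sum[0..1]=3, sum[0..2]=4, sum[0..3]=17, sum[0..4]=39, sum[0..5]=61, sum[0..6]=73 -> [0, 3, 4, 17, 39, 61, 73]
Stage 6 (AMPLIFY 3): 0*3=0, 3*3=9, 4*3=12, 17*3=51, 39*3=117, 61*3=183, 73*3=219 -> [0, 9, 12, 51, 117, 183, 219]

Answer: 0 9 12 51 117 183 219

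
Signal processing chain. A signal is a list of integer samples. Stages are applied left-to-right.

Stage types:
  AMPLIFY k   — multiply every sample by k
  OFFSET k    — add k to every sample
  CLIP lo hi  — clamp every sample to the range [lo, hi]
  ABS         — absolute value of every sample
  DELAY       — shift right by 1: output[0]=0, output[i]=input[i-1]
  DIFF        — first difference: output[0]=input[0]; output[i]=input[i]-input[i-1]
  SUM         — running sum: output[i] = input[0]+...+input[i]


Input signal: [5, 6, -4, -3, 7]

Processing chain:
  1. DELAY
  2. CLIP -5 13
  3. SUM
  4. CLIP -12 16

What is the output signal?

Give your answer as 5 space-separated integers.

Answer: 0 5 11 7 4

Derivation:
Input: [5, 6, -4, -3, 7]
Stage 1 (DELAY): [0, 5, 6, -4, -3] = [0, 5, 6, -4, -3] -> [0, 5, 6, -4, -3]
Stage 2 (CLIP -5 13): clip(0,-5,13)=0, clip(5,-5,13)=5, clip(6,-5,13)=6, clip(-4,-5,13)=-4, clip(-3,-5,13)=-3 -> [0, 5, 6, -4, -3]
Stage 3 (SUM): sum[0..0]=0, sum[0..1]=5, sum[0..2]=11, sum[0..3]=7, sum[0..4]=4 -> [0, 5, 11, 7, 4]
Stage 4 (CLIP -12 16): clip(0,-12,16)=0, clip(5,-12,16)=5, clip(11,-12,16)=11, clip(7,-12,16)=7, clip(4,-12,16)=4 -> [0, 5, 11, 7, 4]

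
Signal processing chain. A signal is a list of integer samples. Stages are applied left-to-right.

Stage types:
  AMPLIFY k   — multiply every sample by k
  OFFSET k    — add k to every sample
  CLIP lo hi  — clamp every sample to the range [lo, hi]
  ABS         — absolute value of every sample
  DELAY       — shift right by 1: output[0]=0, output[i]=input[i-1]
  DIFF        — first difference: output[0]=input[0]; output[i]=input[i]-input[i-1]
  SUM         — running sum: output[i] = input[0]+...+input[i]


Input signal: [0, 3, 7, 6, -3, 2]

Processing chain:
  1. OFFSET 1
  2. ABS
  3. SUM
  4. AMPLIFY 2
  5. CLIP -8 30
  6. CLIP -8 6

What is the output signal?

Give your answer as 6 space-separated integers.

Answer: 2 6 6 6 6 6

Derivation:
Input: [0, 3, 7, 6, -3, 2]
Stage 1 (OFFSET 1): 0+1=1, 3+1=4, 7+1=8, 6+1=7, -3+1=-2, 2+1=3 -> [1, 4, 8, 7, -2, 3]
Stage 2 (ABS): |1|=1, |4|=4, |8|=8, |7|=7, |-2|=2, |3|=3 -> [1, 4, 8, 7, 2, 3]
Stage 3 (SUM): sum[0..0]=1, sum[0..1]=5, sum[0..2]=13, sum[0..3]=20, sum[0..4]=22, sum[0..5]=25 -> [1, 5, 13, 20, 22, 25]
Stage 4 (AMPLIFY 2): 1*2=2, 5*2=10, 13*2=26, 20*2=40, 22*2=44, 25*2=50 -> [2, 10, 26, 40, 44, 50]
Stage 5 (CLIP -8 30): clip(2,-8,30)=2, clip(10,-8,30)=10, clip(26,-8,30)=26, clip(40,-8,30)=30, clip(44,-8,30)=30, clip(50,-8,30)=30 -> [2, 10, 26, 30, 30, 30]
Stage 6 (CLIP -8 6): clip(2,-8,6)=2, clip(10,-8,6)=6, clip(26,-8,6)=6, clip(30,-8,6)=6, clip(30,-8,6)=6, clip(30,-8,6)=6 -> [2, 6, 6, 6, 6, 6]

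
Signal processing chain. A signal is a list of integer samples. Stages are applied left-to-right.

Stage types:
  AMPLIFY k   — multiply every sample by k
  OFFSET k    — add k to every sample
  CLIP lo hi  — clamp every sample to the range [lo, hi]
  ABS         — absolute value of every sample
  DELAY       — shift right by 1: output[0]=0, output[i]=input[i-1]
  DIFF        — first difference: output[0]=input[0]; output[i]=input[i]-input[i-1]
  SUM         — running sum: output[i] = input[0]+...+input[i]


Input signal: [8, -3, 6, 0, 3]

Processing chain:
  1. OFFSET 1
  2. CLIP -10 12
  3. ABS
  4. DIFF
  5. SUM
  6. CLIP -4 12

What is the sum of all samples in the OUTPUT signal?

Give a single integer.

Input: [8, -3, 6, 0, 3]
Stage 1 (OFFSET 1): 8+1=9, -3+1=-2, 6+1=7, 0+1=1, 3+1=4 -> [9, -2, 7, 1, 4]
Stage 2 (CLIP -10 12): clip(9,-10,12)=9, clip(-2,-10,12)=-2, clip(7,-10,12)=7, clip(1,-10,12)=1, clip(4,-10,12)=4 -> [9, -2, 7, 1, 4]
Stage 3 (ABS): |9|=9, |-2|=2, |7|=7, |1|=1, |4|=4 -> [9, 2, 7, 1, 4]
Stage 4 (DIFF): s[0]=9, 2-9=-7, 7-2=5, 1-7=-6, 4-1=3 -> [9, -7, 5, -6, 3]
Stage 5 (SUM): sum[0..0]=9, sum[0..1]=2, sum[0..2]=7, sum[0..3]=1, sum[0..4]=4 -> [9, 2, 7, 1, 4]
Stage 6 (CLIP -4 12): clip(9,-4,12)=9, clip(2,-4,12)=2, clip(7,-4,12)=7, clip(1,-4,12)=1, clip(4,-4,12)=4 -> [9, 2, 7, 1, 4]
Output sum: 23

Answer: 23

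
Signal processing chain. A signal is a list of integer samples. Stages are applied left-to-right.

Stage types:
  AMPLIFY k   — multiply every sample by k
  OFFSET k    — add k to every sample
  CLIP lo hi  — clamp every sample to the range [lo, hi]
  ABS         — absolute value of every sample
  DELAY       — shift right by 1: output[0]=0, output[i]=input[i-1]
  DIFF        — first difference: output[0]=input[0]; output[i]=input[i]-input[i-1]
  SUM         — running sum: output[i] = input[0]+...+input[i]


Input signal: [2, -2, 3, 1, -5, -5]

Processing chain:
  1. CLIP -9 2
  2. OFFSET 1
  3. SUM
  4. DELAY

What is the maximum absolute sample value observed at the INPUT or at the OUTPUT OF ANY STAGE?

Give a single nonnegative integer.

Input: [2, -2, 3, 1, -5, -5] (max |s|=5)
Stage 1 (CLIP -9 2): clip(2,-9,2)=2, clip(-2,-9,2)=-2, clip(3,-9,2)=2, clip(1,-9,2)=1, clip(-5,-9,2)=-5, clip(-5,-9,2)=-5 -> [2, -2, 2, 1, -5, -5] (max |s|=5)
Stage 2 (OFFSET 1): 2+1=3, -2+1=-1, 2+1=3, 1+1=2, -5+1=-4, -5+1=-4 -> [3, -1, 3, 2, -4, -4] (max |s|=4)
Stage 3 (SUM): sum[0..0]=3, sum[0..1]=2, sum[0..2]=5, sum[0..3]=7, sum[0..4]=3, sum[0..5]=-1 -> [3, 2, 5, 7, 3, -1] (max |s|=7)
Stage 4 (DELAY): [0, 3, 2, 5, 7, 3] = [0, 3, 2, 5, 7, 3] -> [0, 3, 2, 5, 7, 3] (max |s|=7)
Overall max amplitude: 7

Answer: 7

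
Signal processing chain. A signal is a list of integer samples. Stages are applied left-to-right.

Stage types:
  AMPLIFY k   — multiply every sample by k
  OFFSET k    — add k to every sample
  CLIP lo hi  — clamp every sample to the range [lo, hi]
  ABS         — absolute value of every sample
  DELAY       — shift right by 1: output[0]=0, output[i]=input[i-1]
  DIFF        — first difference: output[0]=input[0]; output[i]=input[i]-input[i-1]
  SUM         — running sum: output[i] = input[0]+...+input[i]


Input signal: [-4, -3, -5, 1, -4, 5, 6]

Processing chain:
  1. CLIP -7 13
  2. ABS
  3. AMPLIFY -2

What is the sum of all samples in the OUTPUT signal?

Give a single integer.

Input: [-4, -3, -5, 1, -4, 5, 6]
Stage 1 (CLIP -7 13): clip(-4,-7,13)=-4, clip(-3,-7,13)=-3, clip(-5,-7,13)=-5, clip(1,-7,13)=1, clip(-4,-7,13)=-4, clip(5,-7,13)=5, clip(6,-7,13)=6 -> [-4, -3, -5, 1, -4, 5, 6]
Stage 2 (ABS): |-4|=4, |-3|=3, |-5|=5, |1|=1, |-4|=4, |5|=5, |6|=6 -> [4, 3, 5, 1, 4, 5, 6]
Stage 3 (AMPLIFY -2): 4*-2=-8, 3*-2=-6, 5*-2=-10, 1*-2=-2, 4*-2=-8, 5*-2=-10, 6*-2=-12 -> [-8, -6, -10, -2, -8, -10, -12]
Output sum: -56

Answer: -56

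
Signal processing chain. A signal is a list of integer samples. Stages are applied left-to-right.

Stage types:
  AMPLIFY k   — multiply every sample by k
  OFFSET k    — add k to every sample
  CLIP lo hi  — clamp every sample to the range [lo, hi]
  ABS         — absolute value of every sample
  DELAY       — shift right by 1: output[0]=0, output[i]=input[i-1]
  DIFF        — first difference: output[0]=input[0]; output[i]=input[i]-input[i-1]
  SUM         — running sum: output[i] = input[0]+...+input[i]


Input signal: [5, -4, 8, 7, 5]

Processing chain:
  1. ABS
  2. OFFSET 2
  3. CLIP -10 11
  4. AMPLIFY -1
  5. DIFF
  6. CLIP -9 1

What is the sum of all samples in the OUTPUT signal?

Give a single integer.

Answer: -8

Derivation:
Input: [5, -4, 8, 7, 5]
Stage 1 (ABS): |5|=5, |-4|=4, |8|=8, |7|=7, |5|=5 -> [5, 4, 8, 7, 5]
Stage 2 (OFFSET 2): 5+2=7, 4+2=6, 8+2=10, 7+2=9, 5+2=7 -> [7, 6, 10, 9, 7]
Stage 3 (CLIP -10 11): clip(7,-10,11)=7, clip(6,-10,11)=6, clip(10,-10,11)=10, clip(9,-10,11)=9, clip(7,-10,11)=7 -> [7, 6, 10, 9, 7]
Stage 4 (AMPLIFY -1): 7*-1=-7, 6*-1=-6, 10*-1=-10, 9*-1=-9, 7*-1=-7 -> [-7, -6, -10, -9, -7]
Stage 5 (DIFF): s[0]=-7, -6--7=1, -10--6=-4, -9--10=1, -7--9=2 -> [-7, 1, -4, 1, 2]
Stage 6 (CLIP -9 1): clip(-7,-9,1)=-7, clip(1,-9,1)=1, clip(-4,-9,1)=-4, clip(1,-9,1)=1, clip(2,-9,1)=1 -> [-7, 1, -4, 1, 1]
Output sum: -8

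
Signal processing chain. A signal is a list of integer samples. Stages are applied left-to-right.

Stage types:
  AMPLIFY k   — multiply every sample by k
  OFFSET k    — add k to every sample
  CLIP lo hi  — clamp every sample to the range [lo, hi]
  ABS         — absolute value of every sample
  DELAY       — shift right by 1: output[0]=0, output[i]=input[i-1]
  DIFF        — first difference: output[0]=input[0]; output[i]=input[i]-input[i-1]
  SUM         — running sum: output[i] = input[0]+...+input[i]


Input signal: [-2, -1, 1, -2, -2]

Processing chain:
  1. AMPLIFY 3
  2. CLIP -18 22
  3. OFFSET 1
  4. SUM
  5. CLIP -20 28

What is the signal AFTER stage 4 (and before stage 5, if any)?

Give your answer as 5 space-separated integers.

Input: [-2, -1, 1, -2, -2]
Stage 1 (AMPLIFY 3): -2*3=-6, -1*3=-3, 1*3=3, -2*3=-6, -2*3=-6 -> [-6, -3, 3, -6, -6]
Stage 2 (CLIP -18 22): clip(-6,-18,22)=-6, clip(-3,-18,22)=-3, clip(3,-18,22)=3, clip(-6,-18,22)=-6, clip(-6,-18,22)=-6 -> [-6, -3, 3, -6, -6]
Stage 3 (OFFSET 1): -6+1=-5, -3+1=-2, 3+1=4, -6+1=-5, -6+1=-5 -> [-5, -2, 4, -5, -5]
Stage 4 (SUM): sum[0..0]=-5, sum[0..1]=-7, sum[0..2]=-3, sum[0..3]=-8, sum[0..4]=-13 -> [-5, -7, -3, -8, -13]

Answer: -5 -7 -3 -8 -13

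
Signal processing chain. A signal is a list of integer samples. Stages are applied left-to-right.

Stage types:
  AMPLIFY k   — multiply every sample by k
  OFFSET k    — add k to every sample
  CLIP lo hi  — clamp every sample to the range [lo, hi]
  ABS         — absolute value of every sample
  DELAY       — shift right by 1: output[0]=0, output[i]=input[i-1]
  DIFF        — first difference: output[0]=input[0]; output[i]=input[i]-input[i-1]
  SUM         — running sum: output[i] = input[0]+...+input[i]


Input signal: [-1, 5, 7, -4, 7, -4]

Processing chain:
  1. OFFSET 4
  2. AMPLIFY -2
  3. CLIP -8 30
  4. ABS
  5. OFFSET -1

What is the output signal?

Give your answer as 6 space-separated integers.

Input: [-1, 5, 7, -4, 7, -4]
Stage 1 (OFFSET 4): -1+4=3, 5+4=9, 7+4=11, -4+4=0, 7+4=11, -4+4=0 -> [3, 9, 11, 0, 11, 0]
Stage 2 (AMPLIFY -2): 3*-2=-6, 9*-2=-18, 11*-2=-22, 0*-2=0, 11*-2=-22, 0*-2=0 -> [-6, -18, -22, 0, -22, 0]
Stage 3 (CLIP -8 30): clip(-6,-8,30)=-6, clip(-18,-8,30)=-8, clip(-22,-8,30)=-8, clip(0,-8,30)=0, clip(-22,-8,30)=-8, clip(0,-8,30)=0 -> [-6, -8, -8, 0, -8, 0]
Stage 4 (ABS): |-6|=6, |-8|=8, |-8|=8, |0|=0, |-8|=8, |0|=0 -> [6, 8, 8, 0, 8, 0]
Stage 5 (OFFSET -1): 6+-1=5, 8+-1=7, 8+-1=7, 0+-1=-1, 8+-1=7, 0+-1=-1 -> [5, 7, 7, -1, 7, -1]

Answer: 5 7 7 -1 7 -1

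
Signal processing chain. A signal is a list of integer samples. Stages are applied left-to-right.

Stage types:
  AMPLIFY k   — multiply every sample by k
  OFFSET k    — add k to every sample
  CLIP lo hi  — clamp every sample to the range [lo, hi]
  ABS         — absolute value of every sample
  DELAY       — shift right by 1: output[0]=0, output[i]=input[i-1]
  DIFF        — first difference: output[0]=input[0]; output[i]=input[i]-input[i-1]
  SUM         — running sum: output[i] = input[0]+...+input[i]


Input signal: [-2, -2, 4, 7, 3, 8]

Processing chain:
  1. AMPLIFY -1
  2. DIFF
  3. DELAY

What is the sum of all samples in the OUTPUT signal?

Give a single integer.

Answer: -3

Derivation:
Input: [-2, -2, 4, 7, 3, 8]
Stage 1 (AMPLIFY -1): -2*-1=2, -2*-1=2, 4*-1=-4, 7*-1=-7, 3*-1=-3, 8*-1=-8 -> [2, 2, -4, -7, -3, -8]
Stage 2 (DIFF): s[0]=2, 2-2=0, -4-2=-6, -7--4=-3, -3--7=4, -8--3=-5 -> [2, 0, -6, -3, 4, -5]
Stage 3 (DELAY): [0, 2, 0, -6, -3, 4] = [0, 2, 0, -6, -3, 4] -> [0, 2, 0, -6, -3, 4]
Output sum: -3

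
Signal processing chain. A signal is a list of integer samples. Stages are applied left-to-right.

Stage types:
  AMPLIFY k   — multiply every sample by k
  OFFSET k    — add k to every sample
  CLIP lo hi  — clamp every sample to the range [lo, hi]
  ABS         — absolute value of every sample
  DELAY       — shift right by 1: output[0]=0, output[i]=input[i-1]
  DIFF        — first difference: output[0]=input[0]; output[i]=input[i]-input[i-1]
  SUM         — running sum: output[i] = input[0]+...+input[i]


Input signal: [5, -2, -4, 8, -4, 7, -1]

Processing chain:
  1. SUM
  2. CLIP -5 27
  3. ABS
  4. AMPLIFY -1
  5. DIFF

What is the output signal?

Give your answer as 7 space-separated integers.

Answer: -5 2 2 -6 4 -7 1

Derivation:
Input: [5, -2, -4, 8, -4, 7, -1]
Stage 1 (SUM): sum[0..0]=5, sum[0..1]=3, sum[0..2]=-1, sum[0..3]=7, sum[0..4]=3, sum[0..5]=10, sum[0..6]=9 -> [5, 3, -1, 7, 3, 10, 9]
Stage 2 (CLIP -5 27): clip(5,-5,27)=5, clip(3,-5,27)=3, clip(-1,-5,27)=-1, clip(7,-5,27)=7, clip(3,-5,27)=3, clip(10,-5,27)=10, clip(9,-5,27)=9 -> [5, 3, -1, 7, 3, 10, 9]
Stage 3 (ABS): |5|=5, |3|=3, |-1|=1, |7|=7, |3|=3, |10|=10, |9|=9 -> [5, 3, 1, 7, 3, 10, 9]
Stage 4 (AMPLIFY -1): 5*-1=-5, 3*-1=-3, 1*-1=-1, 7*-1=-7, 3*-1=-3, 10*-1=-10, 9*-1=-9 -> [-5, -3, -1, -7, -3, -10, -9]
Stage 5 (DIFF): s[0]=-5, -3--5=2, -1--3=2, -7--1=-6, -3--7=4, -10--3=-7, -9--10=1 -> [-5, 2, 2, -6, 4, -7, 1]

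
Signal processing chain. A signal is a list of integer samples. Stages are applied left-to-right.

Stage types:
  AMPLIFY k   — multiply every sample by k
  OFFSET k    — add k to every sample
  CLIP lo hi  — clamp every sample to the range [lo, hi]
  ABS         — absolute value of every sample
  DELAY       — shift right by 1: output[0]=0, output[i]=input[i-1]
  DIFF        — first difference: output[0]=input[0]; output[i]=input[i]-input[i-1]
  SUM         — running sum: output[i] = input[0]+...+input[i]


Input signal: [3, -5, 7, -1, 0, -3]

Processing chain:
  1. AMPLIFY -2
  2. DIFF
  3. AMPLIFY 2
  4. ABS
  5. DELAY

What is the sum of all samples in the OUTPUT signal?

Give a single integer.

Input: [3, -5, 7, -1, 0, -3]
Stage 1 (AMPLIFY -2): 3*-2=-6, -5*-2=10, 7*-2=-14, -1*-2=2, 0*-2=0, -3*-2=6 -> [-6, 10, -14, 2, 0, 6]
Stage 2 (DIFF): s[0]=-6, 10--6=16, -14-10=-24, 2--14=16, 0-2=-2, 6-0=6 -> [-6, 16, -24, 16, -2, 6]
Stage 3 (AMPLIFY 2): -6*2=-12, 16*2=32, -24*2=-48, 16*2=32, -2*2=-4, 6*2=12 -> [-12, 32, -48, 32, -4, 12]
Stage 4 (ABS): |-12|=12, |32|=32, |-48|=48, |32|=32, |-4|=4, |12|=12 -> [12, 32, 48, 32, 4, 12]
Stage 5 (DELAY): [0, 12, 32, 48, 32, 4] = [0, 12, 32, 48, 32, 4] -> [0, 12, 32, 48, 32, 4]
Output sum: 128

Answer: 128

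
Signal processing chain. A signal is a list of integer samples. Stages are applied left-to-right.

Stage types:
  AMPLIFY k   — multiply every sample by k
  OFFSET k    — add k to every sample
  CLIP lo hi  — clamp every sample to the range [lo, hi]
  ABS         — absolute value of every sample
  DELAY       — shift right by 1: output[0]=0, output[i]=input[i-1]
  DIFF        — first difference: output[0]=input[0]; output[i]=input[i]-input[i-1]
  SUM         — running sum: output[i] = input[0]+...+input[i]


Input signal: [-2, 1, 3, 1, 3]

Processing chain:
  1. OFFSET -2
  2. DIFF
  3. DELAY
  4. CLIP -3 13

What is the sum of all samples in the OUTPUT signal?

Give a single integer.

Input: [-2, 1, 3, 1, 3]
Stage 1 (OFFSET -2): -2+-2=-4, 1+-2=-1, 3+-2=1, 1+-2=-1, 3+-2=1 -> [-4, -1, 1, -1, 1]
Stage 2 (DIFF): s[0]=-4, -1--4=3, 1--1=2, -1-1=-2, 1--1=2 -> [-4, 3, 2, -2, 2]
Stage 3 (DELAY): [0, -4, 3, 2, -2] = [0, -4, 3, 2, -2] -> [0, -4, 3, 2, -2]
Stage 4 (CLIP -3 13): clip(0,-3,13)=0, clip(-4,-3,13)=-3, clip(3,-3,13)=3, clip(2,-3,13)=2, clip(-2,-3,13)=-2 -> [0, -3, 3, 2, -2]
Output sum: 0

Answer: 0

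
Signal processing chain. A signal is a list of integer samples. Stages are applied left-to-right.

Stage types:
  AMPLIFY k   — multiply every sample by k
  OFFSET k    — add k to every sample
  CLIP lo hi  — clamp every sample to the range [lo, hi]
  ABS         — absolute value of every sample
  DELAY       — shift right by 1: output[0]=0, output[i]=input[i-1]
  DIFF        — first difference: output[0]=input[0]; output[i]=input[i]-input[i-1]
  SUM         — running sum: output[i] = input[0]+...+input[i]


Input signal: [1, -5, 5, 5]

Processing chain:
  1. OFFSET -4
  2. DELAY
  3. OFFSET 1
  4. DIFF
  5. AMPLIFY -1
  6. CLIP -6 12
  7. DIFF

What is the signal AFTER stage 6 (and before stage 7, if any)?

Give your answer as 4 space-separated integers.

Answer: -1 3 6 -6

Derivation:
Input: [1, -5, 5, 5]
Stage 1 (OFFSET -4): 1+-4=-3, -5+-4=-9, 5+-4=1, 5+-4=1 -> [-3, -9, 1, 1]
Stage 2 (DELAY): [0, -3, -9, 1] = [0, -3, -9, 1] -> [0, -3, -9, 1]
Stage 3 (OFFSET 1): 0+1=1, -3+1=-2, -9+1=-8, 1+1=2 -> [1, -2, -8, 2]
Stage 4 (DIFF): s[0]=1, -2-1=-3, -8--2=-6, 2--8=10 -> [1, -3, -6, 10]
Stage 5 (AMPLIFY -1): 1*-1=-1, -3*-1=3, -6*-1=6, 10*-1=-10 -> [-1, 3, 6, -10]
Stage 6 (CLIP -6 12): clip(-1,-6,12)=-1, clip(3,-6,12)=3, clip(6,-6,12)=6, clip(-10,-6,12)=-6 -> [-1, 3, 6, -6]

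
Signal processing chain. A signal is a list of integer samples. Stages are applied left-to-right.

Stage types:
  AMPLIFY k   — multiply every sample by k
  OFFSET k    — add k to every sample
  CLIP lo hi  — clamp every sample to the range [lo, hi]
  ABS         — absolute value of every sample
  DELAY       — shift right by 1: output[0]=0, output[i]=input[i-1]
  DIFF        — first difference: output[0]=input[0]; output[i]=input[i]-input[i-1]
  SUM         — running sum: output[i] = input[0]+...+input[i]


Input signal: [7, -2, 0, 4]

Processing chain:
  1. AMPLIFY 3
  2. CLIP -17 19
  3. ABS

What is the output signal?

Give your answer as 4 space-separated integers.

Answer: 19 6 0 12

Derivation:
Input: [7, -2, 0, 4]
Stage 1 (AMPLIFY 3): 7*3=21, -2*3=-6, 0*3=0, 4*3=12 -> [21, -6, 0, 12]
Stage 2 (CLIP -17 19): clip(21,-17,19)=19, clip(-6,-17,19)=-6, clip(0,-17,19)=0, clip(12,-17,19)=12 -> [19, -6, 0, 12]
Stage 3 (ABS): |19|=19, |-6|=6, |0|=0, |12|=12 -> [19, 6, 0, 12]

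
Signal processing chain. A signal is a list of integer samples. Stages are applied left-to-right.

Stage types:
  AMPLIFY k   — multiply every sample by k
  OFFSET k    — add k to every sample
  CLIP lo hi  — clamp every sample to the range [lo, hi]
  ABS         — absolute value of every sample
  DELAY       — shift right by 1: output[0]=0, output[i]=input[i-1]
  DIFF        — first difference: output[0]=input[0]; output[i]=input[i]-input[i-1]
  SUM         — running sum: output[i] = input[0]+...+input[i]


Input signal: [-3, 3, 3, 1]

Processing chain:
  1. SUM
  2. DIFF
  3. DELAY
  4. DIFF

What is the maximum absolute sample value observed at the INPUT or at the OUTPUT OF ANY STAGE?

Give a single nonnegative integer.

Answer: 6

Derivation:
Input: [-3, 3, 3, 1] (max |s|=3)
Stage 1 (SUM): sum[0..0]=-3, sum[0..1]=0, sum[0..2]=3, sum[0..3]=4 -> [-3, 0, 3, 4] (max |s|=4)
Stage 2 (DIFF): s[0]=-3, 0--3=3, 3-0=3, 4-3=1 -> [-3, 3, 3, 1] (max |s|=3)
Stage 3 (DELAY): [0, -3, 3, 3] = [0, -3, 3, 3] -> [0, -3, 3, 3] (max |s|=3)
Stage 4 (DIFF): s[0]=0, -3-0=-3, 3--3=6, 3-3=0 -> [0, -3, 6, 0] (max |s|=6)
Overall max amplitude: 6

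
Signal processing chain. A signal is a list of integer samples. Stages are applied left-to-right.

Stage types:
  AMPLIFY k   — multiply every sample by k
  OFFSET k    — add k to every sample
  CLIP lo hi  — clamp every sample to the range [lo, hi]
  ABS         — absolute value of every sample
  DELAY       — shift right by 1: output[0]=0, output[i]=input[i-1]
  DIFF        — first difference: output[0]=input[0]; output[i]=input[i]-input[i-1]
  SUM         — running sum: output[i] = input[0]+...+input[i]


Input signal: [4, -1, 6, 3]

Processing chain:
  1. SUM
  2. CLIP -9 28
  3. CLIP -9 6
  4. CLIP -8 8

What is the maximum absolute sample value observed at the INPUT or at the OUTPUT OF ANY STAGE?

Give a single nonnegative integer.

Answer: 12

Derivation:
Input: [4, -1, 6, 3] (max |s|=6)
Stage 1 (SUM): sum[0..0]=4, sum[0..1]=3, sum[0..2]=9, sum[0..3]=12 -> [4, 3, 9, 12] (max |s|=12)
Stage 2 (CLIP -9 28): clip(4,-9,28)=4, clip(3,-9,28)=3, clip(9,-9,28)=9, clip(12,-9,28)=12 -> [4, 3, 9, 12] (max |s|=12)
Stage 3 (CLIP -9 6): clip(4,-9,6)=4, clip(3,-9,6)=3, clip(9,-9,6)=6, clip(12,-9,6)=6 -> [4, 3, 6, 6] (max |s|=6)
Stage 4 (CLIP -8 8): clip(4,-8,8)=4, clip(3,-8,8)=3, clip(6,-8,8)=6, clip(6,-8,8)=6 -> [4, 3, 6, 6] (max |s|=6)
Overall max amplitude: 12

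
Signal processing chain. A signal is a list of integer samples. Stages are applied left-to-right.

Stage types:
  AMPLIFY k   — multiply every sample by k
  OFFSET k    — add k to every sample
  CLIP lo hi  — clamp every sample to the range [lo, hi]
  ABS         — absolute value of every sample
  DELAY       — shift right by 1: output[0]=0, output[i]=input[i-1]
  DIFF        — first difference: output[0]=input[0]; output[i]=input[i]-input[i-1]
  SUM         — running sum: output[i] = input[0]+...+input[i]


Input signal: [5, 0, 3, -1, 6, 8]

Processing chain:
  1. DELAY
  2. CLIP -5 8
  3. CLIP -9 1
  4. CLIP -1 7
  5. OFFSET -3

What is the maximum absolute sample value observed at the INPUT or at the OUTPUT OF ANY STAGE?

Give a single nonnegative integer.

Answer: 8

Derivation:
Input: [5, 0, 3, -1, 6, 8] (max |s|=8)
Stage 1 (DELAY): [0, 5, 0, 3, -1, 6] = [0, 5, 0, 3, -1, 6] -> [0, 5, 0, 3, -1, 6] (max |s|=6)
Stage 2 (CLIP -5 8): clip(0,-5,8)=0, clip(5,-5,8)=5, clip(0,-5,8)=0, clip(3,-5,8)=3, clip(-1,-5,8)=-1, clip(6,-5,8)=6 -> [0, 5, 0, 3, -1, 6] (max |s|=6)
Stage 3 (CLIP -9 1): clip(0,-9,1)=0, clip(5,-9,1)=1, clip(0,-9,1)=0, clip(3,-9,1)=1, clip(-1,-9,1)=-1, clip(6,-9,1)=1 -> [0, 1, 0, 1, -1, 1] (max |s|=1)
Stage 4 (CLIP -1 7): clip(0,-1,7)=0, clip(1,-1,7)=1, clip(0,-1,7)=0, clip(1,-1,7)=1, clip(-1,-1,7)=-1, clip(1,-1,7)=1 -> [0, 1, 0, 1, -1, 1] (max |s|=1)
Stage 5 (OFFSET -3): 0+-3=-3, 1+-3=-2, 0+-3=-3, 1+-3=-2, -1+-3=-4, 1+-3=-2 -> [-3, -2, -3, -2, -4, -2] (max |s|=4)
Overall max amplitude: 8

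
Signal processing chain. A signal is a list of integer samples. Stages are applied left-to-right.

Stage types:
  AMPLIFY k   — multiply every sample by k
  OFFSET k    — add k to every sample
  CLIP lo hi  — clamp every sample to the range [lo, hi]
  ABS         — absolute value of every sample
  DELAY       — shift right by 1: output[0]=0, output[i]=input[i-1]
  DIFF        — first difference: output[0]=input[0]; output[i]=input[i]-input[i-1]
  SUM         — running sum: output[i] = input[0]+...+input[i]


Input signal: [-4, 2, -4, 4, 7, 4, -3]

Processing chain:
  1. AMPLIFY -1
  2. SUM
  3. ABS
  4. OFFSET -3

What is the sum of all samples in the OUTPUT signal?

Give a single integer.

Input: [-4, 2, -4, 4, 7, 4, -3]
Stage 1 (AMPLIFY -1): -4*-1=4, 2*-1=-2, -4*-1=4, 4*-1=-4, 7*-1=-7, 4*-1=-4, -3*-1=3 -> [4, -2, 4, -4, -7, -4, 3]
Stage 2 (SUM): sum[0..0]=4, sum[0..1]=2, sum[0..2]=6, sum[0..3]=2, sum[0..4]=-5, sum[0..5]=-9, sum[0..6]=-6 -> [4, 2, 6, 2, -5, -9, -6]
Stage 3 (ABS): |4|=4, |2|=2, |6|=6, |2|=2, |-5|=5, |-9|=9, |-6|=6 -> [4, 2, 6, 2, 5, 9, 6]
Stage 4 (OFFSET -3): 4+-3=1, 2+-3=-1, 6+-3=3, 2+-3=-1, 5+-3=2, 9+-3=6, 6+-3=3 -> [1, -1, 3, -1, 2, 6, 3]
Output sum: 13

Answer: 13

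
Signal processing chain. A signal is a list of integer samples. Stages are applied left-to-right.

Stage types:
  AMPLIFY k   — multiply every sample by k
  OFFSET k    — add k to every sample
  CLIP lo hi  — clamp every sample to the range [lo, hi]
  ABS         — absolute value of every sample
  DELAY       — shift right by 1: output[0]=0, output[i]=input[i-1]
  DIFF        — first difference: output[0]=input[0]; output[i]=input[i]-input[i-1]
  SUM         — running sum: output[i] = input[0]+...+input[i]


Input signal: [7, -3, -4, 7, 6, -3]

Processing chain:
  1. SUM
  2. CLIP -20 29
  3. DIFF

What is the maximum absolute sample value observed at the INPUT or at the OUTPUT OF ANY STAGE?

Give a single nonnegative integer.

Input: [7, -3, -4, 7, 6, -3] (max |s|=7)
Stage 1 (SUM): sum[0..0]=7, sum[0..1]=4, sum[0..2]=0, sum[0..3]=7, sum[0..4]=13, sum[0..5]=10 -> [7, 4, 0, 7, 13, 10] (max |s|=13)
Stage 2 (CLIP -20 29): clip(7,-20,29)=7, clip(4,-20,29)=4, clip(0,-20,29)=0, clip(7,-20,29)=7, clip(13,-20,29)=13, clip(10,-20,29)=10 -> [7, 4, 0, 7, 13, 10] (max |s|=13)
Stage 3 (DIFF): s[0]=7, 4-7=-3, 0-4=-4, 7-0=7, 13-7=6, 10-13=-3 -> [7, -3, -4, 7, 6, -3] (max |s|=7)
Overall max amplitude: 13

Answer: 13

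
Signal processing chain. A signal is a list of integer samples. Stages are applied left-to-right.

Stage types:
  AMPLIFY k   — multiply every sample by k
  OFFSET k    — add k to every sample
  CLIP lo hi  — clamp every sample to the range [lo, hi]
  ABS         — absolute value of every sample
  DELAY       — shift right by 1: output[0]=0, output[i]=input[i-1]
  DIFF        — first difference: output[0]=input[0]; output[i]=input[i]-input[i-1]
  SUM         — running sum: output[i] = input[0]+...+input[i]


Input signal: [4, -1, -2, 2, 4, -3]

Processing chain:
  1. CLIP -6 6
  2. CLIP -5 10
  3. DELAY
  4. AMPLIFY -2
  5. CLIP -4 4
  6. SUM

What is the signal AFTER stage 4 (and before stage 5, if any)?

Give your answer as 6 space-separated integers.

Answer: 0 -8 2 4 -4 -8

Derivation:
Input: [4, -1, -2, 2, 4, -3]
Stage 1 (CLIP -6 6): clip(4,-6,6)=4, clip(-1,-6,6)=-1, clip(-2,-6,6)=-2, clip(2,-6,6)=2, clip(4,-6,6)=4, clip(-3,-6,6)=-3 -> [4, -1, -2, 2, 4, -3]
Stage 2 (CLIP -5 10): clip(4,-5,10)=4, clip(-1,-5,10)=-1, clip(-2,-5,10)=-2, clip(2,-5,10)=2, clip(4,-5,10)=4, clip(-3,-5,10)=-3 -> [4, -1, -2, 2, 4, -3]
Stage 3 (DELAY): [0, 4, -1, -2, 2, 4] = [0, 4, -1, -2, 2, 4] -> [0, 4, -1, -2, 2, 4]
Stage 4 (AMPLIFY -2): 0*-2=0, 4*-2=-8, -1*-2=2, -2*-2=4, 2*-2=-4, 4*-2=-8 -> [0, -8, 2, 4, -4, -8]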